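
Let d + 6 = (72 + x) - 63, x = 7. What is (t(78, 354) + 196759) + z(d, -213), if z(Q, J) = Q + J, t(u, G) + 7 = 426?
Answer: 196975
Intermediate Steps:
t(u, G) = 419 (t(u, G) = -7 + 426 = 419)
d = 10 (d = -6 + ((72 + 7) - 63) = -6 + (79 - 63) = -6 + 16 = 10)
z(Q, J) = J + Q
(t(78, 354) + 196759) + z(d, -213) = (419 + 196759) + (-213 + 10) = 197178 - 203 = 196975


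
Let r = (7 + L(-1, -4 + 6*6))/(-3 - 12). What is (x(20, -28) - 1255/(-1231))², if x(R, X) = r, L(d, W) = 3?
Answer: 1697809/13638249 ≈ 0.12449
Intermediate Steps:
r = -⅔ (r = (7 + 3)/(-3 - 12) = 10/(-15) = 10*(-1/15) = -⅔ ≈ -0.66667)
x(R, X) = -⅔
(x(20, -28) - 1255/(-1231))² = (-⅔ - 1255/(-1231))² = (-⅔ - 1255*(-1/1231))² = (-⅔ + 1255/1231)² = (1303/3693)² = 1697809/13638249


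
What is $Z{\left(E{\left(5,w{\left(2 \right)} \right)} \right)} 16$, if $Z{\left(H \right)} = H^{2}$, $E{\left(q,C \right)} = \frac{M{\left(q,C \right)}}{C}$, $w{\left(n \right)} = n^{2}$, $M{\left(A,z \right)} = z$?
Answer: $16$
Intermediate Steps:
$E{\left(q,C \right)} = 1$ ($E{\left(q,C \right)} = \frac{C}{C} = 1$)
$Z{\left(E{\left(5,w{\left(2 \right)} \right)} \right)} 16 = 1^{2} \cdot 16 = 1 \cdot 16 = 16$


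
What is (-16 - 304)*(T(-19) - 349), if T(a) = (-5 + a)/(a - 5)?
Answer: 111360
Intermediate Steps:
T(a) = 1 (T(a) = (-5 + a)/(-5 + a) = 1)
(-16 - 304)*(T(-19) - 349) = (-16 - 304)*(1 - 349) = -320*(-348) = 111360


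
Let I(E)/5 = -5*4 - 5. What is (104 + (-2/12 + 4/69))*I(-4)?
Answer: -597375/46 ≈ -12986.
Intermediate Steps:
I(E) = -125 (I(E) = 5*(-5*4 - 5) = 5*(-20 - 5) = 5*(-25) = -125)
(104 + (-2/12 + 4/69))*I(-4) = (104 + (-2/12 + 4/69))*(-125) = (104 + (-2*1/12 + 4*(1/69)))*(-125) = (104 + (-⅙ + 4/69))*(-125) = (104 - 5/46)*(-125) = (4779/46)*(-125) = -597375/46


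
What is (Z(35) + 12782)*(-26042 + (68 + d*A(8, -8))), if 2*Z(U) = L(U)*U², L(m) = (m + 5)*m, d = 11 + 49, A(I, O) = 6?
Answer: -22291403148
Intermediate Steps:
d = 60
L(m) = m*(5 + m) (L(m) = (5 + m)*m = m*(5 + m))
Z(U) = U³*(5 + U)/2 (Z(U) = ((U*(5 + U))*U²)/2 = (U³*(5 + U))/2 = U³*(5 + U)/2)
(Z(35) + 12782)*(-26042 + (68 + d*A(8, -8))) = ((½)*35³*(5 + 35) + 12782)*(-26042 + (68 + 60*6)) = ((½)*42875*40 + 12782)*(-26042 + (68 + 360)) = (857500 + 12782)*(-26042 + 428) = 870282*(-25614) = -22291403148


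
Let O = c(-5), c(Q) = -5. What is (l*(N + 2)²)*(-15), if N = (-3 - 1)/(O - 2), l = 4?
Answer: -19440/49 ≈ -396.73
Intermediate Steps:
O = -5
N = 4/7 (N = (-3 - 1)/(-5 - 2) = -4/(-7) = -4*(-⅐) = 4/7 ≈ 0.57143)
(l*(N + 2)²)*(-15) = (4*(4/7 + 2)²)*(-15) = (4*(18/7)²)*(-15) = (4*(324/49))*(-15) = (1296/49)*(-15) = -19440/49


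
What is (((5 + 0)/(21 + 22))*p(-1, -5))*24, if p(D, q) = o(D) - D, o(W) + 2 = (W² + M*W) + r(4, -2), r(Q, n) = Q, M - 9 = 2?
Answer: -840/43 ≈ -19.535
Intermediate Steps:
M = 11 (M = 9 + 2 = 11)
o(W) = 2 + W² + 11*W (o(W) = -2 + ((W² + 11*W) + 4) = -2 + (4 + W² + 11*W) = 2 + W² + 11*W)
p(D, q) = 2 + D² + 10*D (p(D, q) = (2 + D² + 11*D) - D = 2 + D² + 10*D)
(((5 + 0)/(21 + 22))*p(-1, -5))*24 = (((5 + 0)/(21 + 22))*(2 + (-1)² + 10*(-1)))*24 = ((5/43)*(2 + 1 - 10))*24 = ((5*(1/43))*(-7))*24 = ((5/43)*(-7))*24 = -35/43*24 = -840/43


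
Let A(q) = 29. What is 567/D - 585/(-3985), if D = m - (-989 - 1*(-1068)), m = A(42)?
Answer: -446049/39850 ≈ -11.193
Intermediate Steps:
m = 29
D = -50 (D = 29 - (-989 - 1*(-1068)) = 29 - (-989 + 1068) = 29 - 1*79 = 29 - 79 = -50)
567/D - 585/(-3985) = 567/(-50) - 585/(-3985) = 567*(-1/50) - 585*(-1/3985) = -567/50 + 117/797 = -446049/39850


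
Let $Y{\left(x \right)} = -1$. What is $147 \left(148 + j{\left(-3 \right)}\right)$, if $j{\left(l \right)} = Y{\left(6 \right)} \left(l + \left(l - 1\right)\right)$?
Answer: $22785$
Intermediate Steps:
$j{\left(l \right)} = 1 - 2 l$ ($j{\left(l \right)} = - (l + \left(l - 1\right)) = - (l + \left(-1 + l\right)) = - (-1 + 2 l) = 1 - 2 l$)
$147 \left(148 + j{\left(-3 \right)}\right) = 147 \left(148 + \left(1 - -6\right)\right) = 147 \left(148 + \left(1 + 6\right)\right) = 147 \left(148 + 7\right) = 147 \cdot 155 = 22785$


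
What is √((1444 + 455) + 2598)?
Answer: √4497 ≈ 67.060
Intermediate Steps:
√((1444 + 455) + 2598) = √(1899 + 2598) = √4497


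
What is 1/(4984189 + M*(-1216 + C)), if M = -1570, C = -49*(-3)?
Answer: 1/6662519 ≈ 1.5009e-7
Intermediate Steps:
C = 147
1/(4984189 + M*(-1216 + C)) = 1/(4984189 - 1570*(-1216 + 147)) = 1/(4984189 - 1570*(-1069)) = 1/(4984189 + 1678330) = 1/6662519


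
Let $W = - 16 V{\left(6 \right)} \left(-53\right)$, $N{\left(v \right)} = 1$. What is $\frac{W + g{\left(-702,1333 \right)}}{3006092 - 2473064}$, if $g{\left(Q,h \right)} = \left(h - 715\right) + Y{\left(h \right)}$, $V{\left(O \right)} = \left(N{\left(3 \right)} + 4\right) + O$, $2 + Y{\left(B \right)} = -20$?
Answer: $\frac{827}{44419} \approx 0.018618$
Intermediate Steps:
$Y{\left(B \right)} = -22$ ($Y{\left(B \right)} = -2 - 20 = -22$)
$V{\left(O \right)} = 5 + O$ ($V{\left(O \right)} = \left(1 + 4\right) + O = 5 + O$)
$g{\left(Q,h \right)} = -737 + h$ ($g{\left(Q,h \right)} = \left(h - 715\right) - 22 = \left(-715 + h\right) - 22 = -737 + h$)
$W = 9328$ ($W = - 16 \left(5 + 6\right) \left(-53\right) = \left(-16\right) 11 \left(-53\right) = \left(-176\right) \left(-53\right) = 9328$)
$\frac{W + g{\left(-702,1333 \right)}}{3006092 - 2473064} = \frac{9328 + \left(-737 + 1333\right)}{3006092 - 2473064} = \frac{9328 + 596}{533028} = 9924 \cdot \frac{1}{533028} = \frac{827}{44419}$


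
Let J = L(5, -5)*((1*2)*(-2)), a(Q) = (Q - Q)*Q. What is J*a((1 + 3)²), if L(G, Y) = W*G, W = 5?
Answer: 0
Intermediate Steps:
a(Q) = 0 (a(Q) = 0*Q = 0)
L(G, Y) = 5*G
J = -100 (J = (5*5)*((1*2)*(-2)) = 25*(2*(-2)) = 25*(-4) = -100)
J*a((1 + 3)²) = -100*0 = 0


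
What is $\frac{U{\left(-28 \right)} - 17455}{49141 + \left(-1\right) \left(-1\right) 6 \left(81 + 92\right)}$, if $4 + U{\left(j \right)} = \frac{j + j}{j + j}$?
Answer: $- \frac{17458}{50179} \approx -0.34791$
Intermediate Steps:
$U{\left(j \right)} = -3$ ($U{\left(j \right)} = -4 + \frac{j + j}{j + j} = -4 + \frac{2 j}{2 j} = -4 + 2 j \frac{1}{2 j} = -4 + 1 = -3$)
$\frac{U{\left(-28 \right)} - 17455}{49141 + \left(-1\right) \left(-1\right) 6 \left(81 + 92\right)} = \frac{-3 - 17455}{49141 + \left(-1\right) \left(-1\right) 6 \left(81 + 92\right)} = - \frac{17458}{49141 + 1 \cdot 6 \cdot 173} = - \frac{17458}{49141 + 6 \cdot 173} = - \frac{17458}{49141 + 1038} = - \frac{17458}{50179}$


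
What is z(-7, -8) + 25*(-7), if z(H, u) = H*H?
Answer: -126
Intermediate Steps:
z(H, u) = H²
z(-7, -8) + 25*(-7) = (-7)² + 25*(-7) = 49 - 175 = -126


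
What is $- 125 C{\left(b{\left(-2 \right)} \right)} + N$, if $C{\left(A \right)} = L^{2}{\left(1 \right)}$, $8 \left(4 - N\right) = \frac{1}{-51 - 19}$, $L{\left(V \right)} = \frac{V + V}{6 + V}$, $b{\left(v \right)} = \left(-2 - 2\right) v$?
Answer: $- \frac{24313}{3920} \approx -6.2023$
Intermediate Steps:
$b{\left(v \right)} = - 4 v$
$L{\left(V \right)} = \frac{2 V}{6 + V}$
$N = \frac{2241}{560}$ ($N = 4 - \frac{1}{8 \left(-51 - 19\right)} = 4 - \frac{1}{8 \left(-70\right)} = 4 - - \frac{1}{560} = 4 + \frac{1}{560} = \frac{2241}{560} \approx 4.0018$)
$C{\left(A \right)} = \frac{4}{49}$ ($C{\left(A \right)} = \left(2 \cdot 1 \frac{1}{6 + 1}\right)^{2} = \left(2 \cdot 1 \cdot \frac{1}{7}\right)^{2} = \left(\frac{2}{7}\right)^{2} = \frac{4}{49}$)
$- 125 C{\left(b{\left(-2 \right)} \right)} + N = \left(-125\right) \frac{4}{49} + \frac{2241}{560} = - \frac{500}{49} + \frac{2241}{560} = - \frac{24313}{3920}$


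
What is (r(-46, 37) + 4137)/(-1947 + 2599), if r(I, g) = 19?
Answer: 1039/163 ≈ 6.3742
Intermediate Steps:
(r(-46, 37) + 4137)/(-1947 + 2599) = (19 + 4137)/(-1947 + 2599) = 4156/652 = 4156*(1/652) = 1039/163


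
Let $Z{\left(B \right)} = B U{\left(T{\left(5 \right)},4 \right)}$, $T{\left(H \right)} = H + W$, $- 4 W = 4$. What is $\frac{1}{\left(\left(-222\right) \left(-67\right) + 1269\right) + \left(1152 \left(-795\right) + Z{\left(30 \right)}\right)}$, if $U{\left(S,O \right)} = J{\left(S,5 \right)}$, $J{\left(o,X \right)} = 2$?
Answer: $- \frac{1}{899637} \approx -1.1116 \cdot 10^{-6}$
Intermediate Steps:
$W = -1$ ($W = \left(- \frac{1}{4}\right) 4 = -1$)
$T{\left(H \right)} = -1 + H$ ($T{\left(H \right)} = H - 1 = -1 + H$)
$U{\left(S,O \right)} = 2$
$Z{\left(B \right)} = 2 B$ ($Z{\left(B \right)} = B 2 = 2 B$)
$\frac{1}{\left(\left(-222\right) \left(-67\right) + 1269\right) + \left(1152 \left(-795\right) + Z{\left(30 \right)}\right)} = \frac{1}{\left(\left(-222\right) \left(-67\right) + 1269\right) + \left(1152 \left(-795\right) + 2 \cdot 30\right)} = \frac{1}{\left(14874 + 1269\right) + \left(-915840 + 60\right)} = \frac{1}{16143 - 915780} = \frac{1}{-899637} = - \frac{1}{899637}$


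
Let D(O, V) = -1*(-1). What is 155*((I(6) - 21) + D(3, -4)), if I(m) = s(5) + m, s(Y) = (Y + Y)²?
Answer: 13330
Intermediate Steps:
s(Y) = 4*Y² (s(Y) = (2*Y)² = 4*Y²)
D(O, V) = 1
I(m) = 100 + m (I(m) = 4*5² + m = 4*25 + m = 100 + m)
155*((I(6) - 21) + D(3, -4)) = 155*(((100 + 6) - 21) + 1) = 155*((106 - 21) + 1) = 155*(85 + 1) = 155*86 = 13330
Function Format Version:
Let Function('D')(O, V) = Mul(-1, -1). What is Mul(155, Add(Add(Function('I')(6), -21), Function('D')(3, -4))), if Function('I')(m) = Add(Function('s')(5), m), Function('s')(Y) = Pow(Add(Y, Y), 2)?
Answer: 13330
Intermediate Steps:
Function('s')(Y) = Mul(4, Pow(Y, 2)) (Function('s')(Y) = Pow(Mul(2, Y), 2) = Mul(4, Pow(Y, 2)))
Function('D')(O, V) = 1
Function('I')(m) = Add(100, m) (Function('I')(m) = Add(Mul(4, Pow(5, 2)), m) = Add(Mul(4, 25), m) = Add(100, m))
Mul(155, Add(Add(Function('I')(6), -21), Function('D')(3, -4))) = Mul(155, Add(Add(Add(100, 6), -21), 1)) = Mul(155, Add(Add(106, -21), 1)) = Mul(155, Add(85, 1)) = Mul(155, 86) = 13330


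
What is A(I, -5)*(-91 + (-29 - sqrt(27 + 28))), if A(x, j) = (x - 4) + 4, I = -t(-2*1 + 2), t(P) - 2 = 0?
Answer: 240 + 2*sqrt(55) ≈ 254.83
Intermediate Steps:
t(P) = 2 (t(P) = 2 + 0 = 2)
I = -2 (I = -1*2 = -2)
A(x, j) = x (A(x, j) = (-4 + x) + 4 = x)
A(I, -5)*(-91 + (-29 - sqrt(27 + 28))) = -2*(-91 + (-29 - sqrt(27 + 28))) = -2*(-91 + (-29 - sqrt(55))) = -2*(-120 - sqrt(55)) = 240 + 2*sqrt(55)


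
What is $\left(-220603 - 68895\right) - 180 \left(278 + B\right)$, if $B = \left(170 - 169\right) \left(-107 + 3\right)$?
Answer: $-320818$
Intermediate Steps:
$B = -104$ ($B = 1 \left(-104\right) = -104$)
$\left(-220603 - 68895\right) - 180 \left(278 + B\right) = \left(-220603 - 68895\right) - 180 \left(278 - 104\right) = -289498 - 180 \cdot 174 = -289498 - 31320 = -320818$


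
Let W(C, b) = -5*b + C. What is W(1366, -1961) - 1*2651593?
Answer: -2640422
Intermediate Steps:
W(C, b) = C - 5*b
W(1366, -1961) - 1*2651593 = (1366 - 5*(-1961)) - 1*2651593 = (1366 + 9805) - 2651593 = 11171 - 2651593 = -2640422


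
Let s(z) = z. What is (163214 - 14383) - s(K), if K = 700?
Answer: 148131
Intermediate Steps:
(163214 - 14383) - s(K) = (163214 - 14383) - 1*700 = 148831 - 700 = 148131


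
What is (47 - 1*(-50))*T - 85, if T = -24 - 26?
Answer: -4935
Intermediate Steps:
T = -50
(47 - 1*(-50))*T - 85 = (47 - 1*(-50))*(-50) - 85 = (47 + 50)*(-50) - 85 = 97*(-50) - 85 = -4850 - 85 = -4935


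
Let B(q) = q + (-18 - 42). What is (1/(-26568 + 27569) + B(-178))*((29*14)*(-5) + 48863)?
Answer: -11157353421/1001 ≈ -1.1146e+7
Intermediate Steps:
B(q) = -60 + q (B(q) = q - 60 = -60 + q)
(1/(-26568 + 27569) + B(-178))*((29*14)*(-5) + 48863) = (1/(-26568 + 27569) + (-60 - 178))*((29*14)*(-5) + 48863) = (1/1001 - 238)*(406*(-5) + 48863) = (1/1001 - 238)*(-2030 + 48863) = -238237/1001*46833 = -11157353421/1001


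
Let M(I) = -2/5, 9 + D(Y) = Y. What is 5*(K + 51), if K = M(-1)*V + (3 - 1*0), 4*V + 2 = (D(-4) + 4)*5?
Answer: 587/2 ≈ 293.50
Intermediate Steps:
D(Y) = -9 + Y
V = -47/4 (V = -½ + (((-9 - 4) + 4)*5)/4 = -½ + ((-13 + 4)*5)/4 = -½ + (-9*5)/4 = -½ + (¼)*(-45) = -½ - 45/4 = -47/4 ≈ -11.750)
M(I) = -⅖ (M(I) = -2*⅕ = -⅖)
K = 77/10 (K = -⅖*(-47/4) + (3 - 1*0) = 47/10 + (3 + 0) = 47/10 + 3 = 77/10 ≈ 7.7000)
5*(K + 51) = 5*(77/10 + 51) = 5*(587/10) = 587/2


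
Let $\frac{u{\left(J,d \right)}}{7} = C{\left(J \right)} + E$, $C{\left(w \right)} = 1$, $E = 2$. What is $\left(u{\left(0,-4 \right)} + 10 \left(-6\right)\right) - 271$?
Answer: $-310$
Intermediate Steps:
$u{\left(J,d \right)} = 21$ ($u{\left(J,d \right)} = 7 \left(1 + 2\right) = 7 \cdot 3 = 21$)
$\left(u{\left(0,-4 \right)} + 10 \left(-6\right)\right) - 271 = \left(21 + 10 \left(-6\right)\right) - 271 = \left(21 - 60\right) - 271 = -39 - 271 = -310$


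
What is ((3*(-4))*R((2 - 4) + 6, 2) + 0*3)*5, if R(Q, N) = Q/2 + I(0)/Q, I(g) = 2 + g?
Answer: -150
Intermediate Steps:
R(Q, N) = Q/2 + 2/Q (R(Q, N) = Q/2 + (2 + 0)/Q = Q*(½) + 2/Q = Q/2 + 2/Q)
((3*(-4))*R((2 - 4) + 6, 2) + 0*3)*5 = ((3*(-4))*(((2 - 4) + 6)/2 + 2/((2 - 4) + 6)) + 0*3)*5 = (-12*((-2 + 6)/2 + 2/(-2 + 6)) + 0)*5 = (-12*((½)*4 + 2/4) + 0)*5 = (-12*(2 + 2*(¼)) + 0)*5 = (-12*(2 + ½) + 0)*5 = (-12*5/2 + 0)*5 = (-30 + 0)*5 = -30*5 = -150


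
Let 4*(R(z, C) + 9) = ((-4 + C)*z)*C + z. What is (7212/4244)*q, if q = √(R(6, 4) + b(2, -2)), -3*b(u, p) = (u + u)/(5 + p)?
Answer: 601*I*√286/2122 ≈ 4.7897*I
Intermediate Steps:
R(z, C) = -9 + z/4 + C*z*(-4 + C)/4 (R(z, C) = -9 + (((-4 + C)*z)*C + z)/4 = -9 + ((z*(-4 + C))*C + z)/4 = -9 + (C*z*(-4 + C) + z)/4 = -9 + (z + C*z*(-4 + C))/4 = -9 + (z/4 + C*z*(-4 + C)/4) = -9 + z/4 + C*z*(-4 + C)/4)
b(u, p) = -2*u/(3*(5 + p)) (b(u, p) = -(u + u)/(3*(5 + p)) = -2*u/(3*(5 + p)))
q = I*√286/6 (q = √((-9 + (¼)*6 - 1*4*6 + (¼)*6*4²) - 2*2/(15 + 3*(-2))) = √((-9 + 3/2 - 24 + (¼)*6*16) - 2*2/(15 - 6)) = √((-9 + 3/2 - 24 + 24) - 2*2/9) = √(-15/2 - 2*2*⅑) = √(-15/2 - 4/9) = √(-143/18) = I*√286/6 ≈ 2.8186*I)
(7212/4244)*q = (7212/4244)*(I*√286/6) = (7212*(1/4244))*(I*√286/6) = 1803*(I*√286/6)/1061 = 601*I*√286/2122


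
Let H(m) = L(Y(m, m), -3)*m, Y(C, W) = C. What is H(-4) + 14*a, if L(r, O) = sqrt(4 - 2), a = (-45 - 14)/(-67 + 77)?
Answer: -413/5 - 4*sqrt(2) ≈ -88.257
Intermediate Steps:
a = -59/10 ≈ -5.9000
L(r, O) = sqrt(2)
H(m) = m*sqrt(2) (H(m) = sqrt(2)*m = m*sqrt(2))
H(-4) + 14*a = -4*sqrt(2) + 14*(-59/10) = -4*sqrt(2) - 413/5 = -413/5 - 4*sqrt(2)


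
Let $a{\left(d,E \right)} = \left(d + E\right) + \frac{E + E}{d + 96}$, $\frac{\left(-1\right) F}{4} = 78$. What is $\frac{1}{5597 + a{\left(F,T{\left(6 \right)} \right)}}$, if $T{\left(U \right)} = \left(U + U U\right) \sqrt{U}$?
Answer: $\frac{40770}{215389307} - \frac{321 \sqrt{6}}{215389307} \approx 0.00018563$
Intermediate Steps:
$F = -312$ ($F = \left(-4\right) 78 = -312$)
$T{\left(U \right)} = \sqrt{U} \left(U + U^{2}\right)$ ($T{\left(U \right)} = \left(U + U^{2}\right) \sqrt{U} = \sqrt{U} \left(U + U^{2}\right)$)
$a{\left(d,E \right)} = E + d + \frac{2 E}{96 + d}$ ($a{\left(d,E \right)} = \left(E + d\right) + \frac{2 E}{96 + d} = E + d + \frac{2 E}{96 + d}$)
$\frac{1}{5597 + a{\left(F,T{\left(6 \right)} \right)}} = \frac{1}{5597 + \frac{\left(-312\right)^{2} + 96 \left(-312\right) + 98 \cdot 6^{\frac{3}{2}} \left(1 + 6\right) + 6^{\frac{3}{2}} \left(1 + 6\right) \left(-312\right)}{96 - 312}} = \frac{1}{5597 + \frac{97344 - 29952 + 98 \cdot 6 \sqrt{6} \cdot 7 + 6 \sqrt{6} \cdot 7 \left(-312\right)}{-216}} = \frac{1}{5597 - \frac{97344 - 29952 + 98 \cdot 42 \sqrt{6} + 42 \sqrt{6} \left(-312\right)}{216}} = \frac{1}{5597 - \frac{97344 - 29952 + 4116 \sqrt{6} - 13104 \sqrt{6}}{216}} = \frac{1}{5597 - \frac{67392 - 8988 \sqrt{6}}{216}} = \frac{1}{5597 - \left(312 - \frac{749 \sqrt{6}}{18}\right)} = \frac{1}{5285 + \frac{749 \sqrt{6}}{18}}$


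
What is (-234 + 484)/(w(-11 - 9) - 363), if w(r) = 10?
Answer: -250/353 ≈ -0.70822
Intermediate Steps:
(-234 + 484)/(w(-11 - 9) - 363) = (-234 + 484)/(10 - 363) = 250/(-353) = 250*(-1/353) = -250/353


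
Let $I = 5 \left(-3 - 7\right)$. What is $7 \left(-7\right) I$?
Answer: $2450$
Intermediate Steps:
$I = -50$ ($I = 5 \left(-10\right) = -50$)
$7 \left(-7\right) I = 7 \left(-7\right) \left(-50\right) = \left(-49\right) \left(-50\right) = 2450$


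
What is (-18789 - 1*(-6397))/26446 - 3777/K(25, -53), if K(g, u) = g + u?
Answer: 7109969/52892 ≈ 134.42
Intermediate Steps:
(-18789 - 1*(-6397))/26446 - 3777/K(25, -53) = (-18789 - 1*(-6397))/26446 - 3777/(25 - 53) = (-18789 + 6397)*(1/26446) - 3777/(-28) = -12392*1/26446 - 3777*(-1/28) = -6196/13223 + 3777/28 = 7109969/52892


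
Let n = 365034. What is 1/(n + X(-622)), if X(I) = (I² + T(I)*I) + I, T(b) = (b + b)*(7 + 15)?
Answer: 1/17774192 ≈ 5.6261e-8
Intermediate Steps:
T(b) = 44*b (T(b) = (2*b)*22 = 44*b)
X(I) = I + 45*I² (X(I) = (I² + (44*I)*I) + I = (I² + 44*I²) + I = 45*I² + I = I + 45*I²)
1/(n + X(-622)) = 1/(365034 - 622*(1 + 45*(-622))) = 1/(365034 - 622*(1 - 27990)) = 1/(365034 - 622*(-27989)) = 1/(365034 + 17409158) = 1/17774192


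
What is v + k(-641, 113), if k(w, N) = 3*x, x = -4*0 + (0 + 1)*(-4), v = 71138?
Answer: 71126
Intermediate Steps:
x = -4 (x = 0 + 1*(-4) = 0 - 4 = -4)
k(w, N) = -12 (k(w, N) = 3*(-4) = -12)
v + k(-641, 113) = 71138 - 12 = 71126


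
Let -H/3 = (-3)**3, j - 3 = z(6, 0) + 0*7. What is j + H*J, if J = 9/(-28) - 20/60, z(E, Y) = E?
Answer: -1233/28 ≈ -44.036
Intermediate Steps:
j = 9 (j = 3 + (6 + 0*7) = 3 + (6 + 0) = 3 + 6 = 9)
H = 81 (H = -3*(-3)**3 = -3*(-27) = 81)
J = -55/84 (J = 9*(-1/28) - 20*1/60 = -9/28 - 1/3 = -55/84 ≈ -0.65476)
j + H*J = 9 + 81*(-55/84) = 9 - 1485/28 = -1233/28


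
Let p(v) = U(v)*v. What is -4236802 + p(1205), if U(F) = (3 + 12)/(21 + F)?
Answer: -5194301177/1226 ≈ -4.2368e+6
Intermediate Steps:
U(F) = 15/(21 + F)
p(v) = 15*v/(21 + v) (p(v) = (15/(21 + v))*v = 15*v/(21 + v))
-4236802 + p(1205) = -4236802 + 15*1205/(21 + 1205) = -4236802 + 15*1205/1226 = -4236802 + 15*1205*(1/1226) = -4236802 + 18075/1226 = -5194301177/1226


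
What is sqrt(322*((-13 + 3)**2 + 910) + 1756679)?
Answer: sqrt(2081899) ≈ 1442.9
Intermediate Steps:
sqrt(322*((-13 + 3)**2 + 910) + 1756679) = sqrt(322*((-10)**2 + 910) + 1756679) = sqrt(322*(100 + 910) + 1756679) = sqrt(322*1010 + 1756679) = sqrt(325220 + 1756679) = sqrt(2081899)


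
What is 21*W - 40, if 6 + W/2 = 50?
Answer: 1808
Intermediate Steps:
W = 88 (W = -12 + 2*50 = -12 + 100 = 88)
21*W - 40 = 21*88 - 40 = 1848 - 40 = 1808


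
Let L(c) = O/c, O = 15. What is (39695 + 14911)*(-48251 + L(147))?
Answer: -129104638164/49 ≈ -2.6348e+9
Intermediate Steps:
L(c) = 15/c
(39695 + 14911)*(-48251 + L(147)) = (39695 + 14911)*(-48251 + 15/147) = 54606*(-48251 + 15*(1/147)) = 54606*(-48251 + 5/49) = 54606*(-2364294/49) = -129104638164/49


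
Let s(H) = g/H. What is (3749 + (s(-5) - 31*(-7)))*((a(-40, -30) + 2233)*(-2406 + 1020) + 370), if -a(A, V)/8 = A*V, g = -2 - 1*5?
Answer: 202556241784/5 ≈ 4.0511e+10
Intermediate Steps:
g = -7 (g = -2 - 5 = -7)
a(A, V) = -8*A*V
s(H) = -7/H
(3749 + (s(-5) - 31*(-7)))*((a(-40, -30) + 2233)*(-2406 + 1020) + 370) = (3749 + (-7/(-5) - 31*(-7)))*((-8*(-40)*(-30) + 2233)*(-2406 + 1020) + 370) = (3749 + (-7*(-⅕) + 217))*((-9600 + 2233)*(-1386) + 370) = (3749 + (7/5 + 217))*(-7367*(-1386) + 370) = (3749 + 1092/5)*(10210662 + 370) = (19837/5)*10211032 = 202556241784/5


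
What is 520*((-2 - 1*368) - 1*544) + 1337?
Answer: -473943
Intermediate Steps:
520*((-2 - 1*368) - 1*544) + 1337 = 520*((-2 - 368) - 544) + 1337 = 520*(-370 - 544) + 1337 = 520*(-914) + 1337 = -475280 + 1337 = -473943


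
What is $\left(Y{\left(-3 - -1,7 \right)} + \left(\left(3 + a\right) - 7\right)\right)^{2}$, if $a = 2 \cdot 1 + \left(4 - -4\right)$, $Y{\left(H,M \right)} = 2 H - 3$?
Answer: $1$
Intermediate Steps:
$Y{\left(H,M \right)} = -3 + 2 H$
$a = 10$ ($a = 2 + \left(4 + 4\right) = 2 + 8 = 10$)
$\left(Y{\left(-3 - -1,7 \right)} + \left(\left(3 + a\right) - 7\right)\right)^{2} = \left(\left(-3 + 2 \left(-3 - -1\right)\right) + \left(\left(3 + 10\right) - 7\right)\right)^{2} = \left(\left(-3 + 2 \left(-3 + 1\right)\right) + \left(13 - 7\right)\right)^{2} = \left(\left(-3 + 2 \left(-2\right)\right) + 6\right)^{2} = \left(\left(-3 - 4\right) + 6\right)^{2} = \left(-7 + 6\right)^{2} = \left(-1\right)^{2} = 1$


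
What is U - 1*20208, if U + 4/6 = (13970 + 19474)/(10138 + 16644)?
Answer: -811792600/40173 ≈ -20207.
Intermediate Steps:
U = 23384/40173 (U = -⅔ + (13970 + 19474)/(10138 + 16644) = -⅔ + 33444/26782 = -⅔ + 33444*(1/26782) = -⅔ + 16722/13391 = 23384/40173 ≈ 0.58208)
U - 1*20208 = 23384/40173 - 1*20208 = 23384/40173 - 20208 = -811792600/40173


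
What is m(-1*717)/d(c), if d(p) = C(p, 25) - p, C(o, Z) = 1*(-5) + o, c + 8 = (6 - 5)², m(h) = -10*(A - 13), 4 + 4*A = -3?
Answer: -59/2 ≈ -29.500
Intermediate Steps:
A = -7/4 (A = -1 + (¼)*(-3) = -1 - ¾ = -7/4 ≈ -1.7500)
m(h) = 295/2 (m(h) = -10*(-7/4 - 13) = -10*(-59/4) = 295/2)
c = -7 (c = -8 + (6 - 5)² = -8 + 1² = -8 + 1 = -7)
C(o, Z) = -5 + o
d(p) = -5 (d(p) = (-5 + p) - p = -5)
m(-1*717)/d(c) = (295/2)/(-5) = (295/2)*(-⅕) = -59/2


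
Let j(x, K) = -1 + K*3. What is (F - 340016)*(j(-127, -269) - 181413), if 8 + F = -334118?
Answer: 122842829382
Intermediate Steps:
F = -334126 (F = -8 - 334118 = -334126)
j(x, K) = -1 + 3*K
(F - 340016)*(j(-127, -269) - 181413) = (-334126 - 340016)*((-1 + 3*(-269)) - 181413) = -674142*((-1 - 807) - 181413) = -674142*(-808 - 181413) = -674142*(-182221) = 122842829382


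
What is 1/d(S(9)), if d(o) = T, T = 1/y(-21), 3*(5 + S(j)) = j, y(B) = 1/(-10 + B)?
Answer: -1/31 ≈ -0.032258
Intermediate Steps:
S(j) = -5 + j/3
T = -31 (T = 1/(1/(-10 - 21)) = 1/(1/(-31)) = 1/(-1/31) = -31)
d(o) = -31
1/d(S(9)) = 1/(-31) = -1/31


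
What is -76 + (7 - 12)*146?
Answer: -806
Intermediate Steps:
-76 + (7 - 12)*146 = -76 - 5*146 = -76 - 730 = -806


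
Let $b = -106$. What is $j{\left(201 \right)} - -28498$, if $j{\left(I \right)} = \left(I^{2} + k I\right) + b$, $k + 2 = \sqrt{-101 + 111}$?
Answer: $68391 + 201 \sqrt{10} \approx 69027.0$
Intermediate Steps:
$k = -2 + \sqrt{10}$ ($k = -2 + \sqrt{-101 + 111} = -2 + \sqrt{10} \approx 1.1623$)
$j{\left(I \right)} = -106 + I^{2} + I \left(-2 + \sqrt{10}\right)$ ($j{\left(I \right)} = \left(I^{2} + \left(-2 + \sqrt{10}\right) I\right) - 106 = \left(I^{2} + I \left(-2 + \sqrt{10}\right)\right) - 106 = -106 + I^{2} + I \left(-2 + \sqrt{10}\right)$)
$j{\left(201 \right)} - -28498 = \left(-106 + 201^{2} - 201 \left(2 - \sqrt{10}\right)\right) - -28498 = \left(-106 + 40401 - \left(402 - 201 \sqrt{10}\right)\right) + 28498 = \left(39893 + 201 \sqrt{10}\right) + 28498 = 68391 + 201 \sqrt{10}$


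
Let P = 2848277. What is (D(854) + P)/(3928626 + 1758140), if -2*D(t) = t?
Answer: 1423925/2843383 ≈ 0.50079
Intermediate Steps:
D(t) = -t/2
(D(854) + P)/(3928626 + 1758140) = (-½*854 + 2848277)/(3928626 + 1758140) = (-427 + 2848277)/5686766 = 2847850*(1/5686766) = 1423925/2843383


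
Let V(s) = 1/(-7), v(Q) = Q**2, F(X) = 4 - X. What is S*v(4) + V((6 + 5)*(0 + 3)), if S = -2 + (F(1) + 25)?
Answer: 2911/7 ≈ 415.86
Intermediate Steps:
V(s) = -1/7 (V(s) = 1*(-1/7) = -1/7)
S = 26 (S = -2 + ((4 - 1*1) + 25) = -2 + ((4 - 1) + 25) = -2 + (3 + 25) = -2 + 28 = 26)
S*v(4) + V((6 + 5)*(0 + 3)) = 26*4**2 - 1/7 = 26*16 - 1/7 = 416 - 1/7 = 2911/7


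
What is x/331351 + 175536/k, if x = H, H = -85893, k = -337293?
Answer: -9681681865/12418041427 ≈ -0.77965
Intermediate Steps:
x = -85893
x/331351 + 175536/k = -85893/331351 + 175536/(-337293) = -85893*1/331351 + 175536*(-1/337293) = -85893/331351 - 19504/37477 = -9681681865/12418041427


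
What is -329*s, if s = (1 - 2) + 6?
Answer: -1645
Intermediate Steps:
s = 5 (s = -1 + 6 = 5)
-329*s = -329*5 = -1645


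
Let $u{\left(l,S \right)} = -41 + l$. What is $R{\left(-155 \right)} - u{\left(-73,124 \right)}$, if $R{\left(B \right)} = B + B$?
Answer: $-196$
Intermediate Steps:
$R{\left(B \right)} = 2 B$
$R{\left(-155 \right)} - u{\left(-73,124 \right)} = 2 \left(-155\right) - \left(-41 - 73\right) = -310 - -114 = -310 + 114 = -196$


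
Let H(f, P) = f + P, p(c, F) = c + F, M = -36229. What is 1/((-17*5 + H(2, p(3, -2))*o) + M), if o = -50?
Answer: -1/36464 ≈ -2.7424e-5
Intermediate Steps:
p(c, F) = F + c
H(f, P) = P + f
1/((-17*5 + H(2, p(3, -2))*o) + M) = 1/((-17*5 + ((-2 + 3) + 2)*(-50)) - 36229) = 1/((-85 + (1 + 2)*(-50)) - 36229) = 1/((-85 + 3*(-50)) - 36229) = 1/((-85 - 150) - 36229) = 1/(-235 - 36229) = 1/(-36464) = -1/36464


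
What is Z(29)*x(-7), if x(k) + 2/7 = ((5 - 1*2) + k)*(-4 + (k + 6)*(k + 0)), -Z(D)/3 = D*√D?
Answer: 7482*√29/7 ≈ 5756.0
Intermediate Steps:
Z(D) = -3*D^(3/2) (Z(D) = -3*D*√D = -3*D^(3/2))
x(k) = -2/7 + (-4 + k*(6 + k))*(3 + k) (x(k) = -2/7 + ((5 - 1*2) + k)*(-4 + (k + 6)*(k + 0)) = -2/7 + ((5 - 2) + k)*(-4 + (6 + k)*k) = -2/7 + (3 + k)*(-4 + k*(6 + k)) = -2/7 + (-4 + k*(6 + k))*(3 + k))
Z(29)*x(-7) = (-87*√29)*(-86/7 + (-7)³ + 9*(-7)² + 14*(-7)) = (-87*√29)*(-86/7 - 343 + 9*49 - 98) = (-87*√29)*(-86/7 - 343 + 441 - 98) = -87*√29*(-86/7) = 7482*√29/7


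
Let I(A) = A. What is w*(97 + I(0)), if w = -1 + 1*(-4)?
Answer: -485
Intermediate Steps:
w = -5 (w = -1 - 4 = -5)
w*(97 + I(0)) = -5*(97 + 0) = -5*97 = -485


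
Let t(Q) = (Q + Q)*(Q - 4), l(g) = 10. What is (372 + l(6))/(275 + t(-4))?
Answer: 382/339 ≈ 1.1268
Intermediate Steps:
t(Q) = 2*Q*(-4 + Q) (t(Q) = (2*Q)*(-4 + Q) = 2*Q*(-4 + Q))
(372 + l(6))/(275 + t(-4)) = (372 + 10)/(275 + 2*(-4)*(-4 - 4)) = 382/(275 + 2*(-4)*(-8)) = 382/(275 + 64) = 382/339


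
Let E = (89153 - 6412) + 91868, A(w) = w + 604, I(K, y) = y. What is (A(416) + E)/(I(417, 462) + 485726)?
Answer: 175629/486188 ≈ 0.36124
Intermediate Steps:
A(w) = 604 + w
E = 174609 (E = 82741 + 91868 = 174609)
(A(416) + E)/(I(417, 462) + 485726) = ((604 + 416) + 174609)/(462 + 485726) = (1020 + 174609)/486188 = 175629*(1/486188) = 175629/486188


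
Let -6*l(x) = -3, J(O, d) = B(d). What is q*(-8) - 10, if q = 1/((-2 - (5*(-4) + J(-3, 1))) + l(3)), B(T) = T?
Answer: -366/35 ≈ -10.457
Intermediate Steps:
J(O, d) = d
l(x) = ½ (l(x) = -⅙*(-3) = ½)
q = 2/35 (q = 1/((-2 - (5*(-4) + 1)) + ½) = 1/((-2 - (-20 + 1)) + ½) = 1/((-2 - 1*(-19)) + ½) = 1/((-2 + 19) + ½) = 1/(17 + ½) = 1/(35/2) = 2/35 ≈ 0.057143)
q*(-8) - 10 = (2/35)*(-8) - 10 = -16/35 - 10 = -366/35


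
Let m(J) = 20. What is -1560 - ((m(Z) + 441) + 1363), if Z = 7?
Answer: -3384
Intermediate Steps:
-1560 - ((m(Z) + 441) + 1363) = -1560 - ((20 + 441) + 1363) = -1560 - (461 + 1363) = -1560 - 1*1824 = -1560 - 1824 = -3384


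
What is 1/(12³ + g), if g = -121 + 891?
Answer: 1/2498 ≈ 0.00040032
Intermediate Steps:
g = 770
1/(12³ + g) = 1/(12³ + 770) = 1/(1728 + 770) = 1/2498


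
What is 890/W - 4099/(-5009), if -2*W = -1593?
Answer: 15445727/7979337 ≈ 1.9357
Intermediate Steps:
W = 1593/2 (W = -1/2*(-1593) = 1593/2 ≈ 796.50)
890/W - 4099/(-5009) = 890/(1593/2) - 4099/(-5009) = 890*(2/1593) - 4099*(-1/5009) = 1780/1593 + 4099/5009 = 15445727/7979337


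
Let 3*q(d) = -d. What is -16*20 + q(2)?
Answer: -962/3 ≈ -320.67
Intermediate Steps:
q(d) = -d/3 (q(d) = (-d)/3 = -d/3)
-16*20 + q(2) = -16*20 - ⅓*2 = -320 - ⅔ = -962/3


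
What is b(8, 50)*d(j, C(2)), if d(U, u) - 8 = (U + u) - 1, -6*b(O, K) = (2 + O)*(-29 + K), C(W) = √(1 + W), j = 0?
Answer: -245 - 35*√3 ≈ -305.62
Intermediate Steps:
b(O, K) = -(-29 + K)*(2 + O)/6 (b(O, K) = -(2 + O)*(-29 + K)/6 = -(-29 + K)*(2 + O)/6)
d(U, u) = 7 + U + u (d(U, u) = 8 + ((U + u) - 1) = 8 + (-1 + U + u) = 7 + U + u)
b(8, 50)*d(j, C(2)) = (29/3 - ⅓*50 + (29/6)*8 - ⅙*50*8)*(7 + 0 + √(1 + 2)) = (29/3 - 50/3 + 116/3 - 200/3)*(7 + 0 + √3) = -35*(7 + √3) = -245 - 35*√3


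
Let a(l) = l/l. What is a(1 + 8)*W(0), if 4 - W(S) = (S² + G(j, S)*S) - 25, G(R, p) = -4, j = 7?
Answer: 29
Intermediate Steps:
a(l) = 1
W(S) = 29 - S² + 4*S (W(S) = 4 - ((S² - 4*S) - 25) = 4 - (-25 + S² - 4*S) = 4 + (25 - S² + 4*S) = 29 - S² + 4*S)
a(1 + 8)*W(0) = 1*(29 - 1*0² + 4*0) = 1*(29 - 1*0 + 0) = 1*(29 + 0 + 0) = 1*29 = 29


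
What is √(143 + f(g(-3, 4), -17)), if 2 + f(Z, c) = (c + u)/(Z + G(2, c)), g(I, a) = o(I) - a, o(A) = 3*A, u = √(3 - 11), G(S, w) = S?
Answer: √(17248 - 22*I*√2)/11 ≈ 11.939 - 0.010768*I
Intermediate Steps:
u = 2*I*√2 (u = √(-8) = 2*I*√2 ≈ 2.8284*I)
g(I, a) = -a + 3*I (g(I, a) = 3*I - a = -a + 3*I)
f(Z, c) = -2 + (c + 2*I*√2)/(2 + Z) (f(Z, c) = -2 + (c + 2*I*√2)/(Z + 2) = -2 + (c + 2*I*√2)/(2 + Z))
√(143 + f(g(-3, 4), -17)) = √(143 + (-4 - 17 - 2*(-1*4 + 3*(-3)) + 2*I*√2)/(2 + (-1*4 + 3*(-3)))) = √(143 + (-4 - 17 - 2*(-4 - 9) + 2*I*√2)/(2 + (-4 - 9))) = √(143 + (-4 - 17 - 2*(-13) + 2*I*√2)/(2 - 13)) = √(143 + (-4 - 17 + 26 + 2*I*√2)/(-11)) = √(143 - (5 + 2*I*√2)/11) = √(143 + (-5/11 - 2*I*√2/11)) = √(1568/11 - 2*I*√2/11)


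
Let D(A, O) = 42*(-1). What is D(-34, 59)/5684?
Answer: -3/406 ≈ -0.0073892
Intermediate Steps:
D(A, O) = -42
D(-34, 59)/5684 = -42/5684 = -42*1/5684 = -3/406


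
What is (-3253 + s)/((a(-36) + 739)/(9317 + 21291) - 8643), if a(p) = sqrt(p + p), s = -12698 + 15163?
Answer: 6380569192992320/69983636399082097 + 144714624*I*sqrt(2)/69983636399082097 ≈ 0.091172 + 2.9244e-9*I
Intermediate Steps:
s = 2465
a(p) = sqrt(2)*sqrt(p) (a(p) = sqrt(2*p) = sqrt(2)*sqrt(p))
(-3253 + s)/((a(-36) + 739)/(9317 + 21291) - 8643) = (-3253 + 2465)/((sqrt(2)*sqrt(-36) + 739)/(9317 + 21291) - 8643) = -788/((sqrt(2)*(6*I) + 739)/30608 - 8643) = -788/((6*I*sqrt(2) + 739)*(1/30608) - 8643) = -788/((739 + 6*I*sqrt(2))*(1/30608) - 8643) = -788/((739/30608 + 3*I*sqrt(2)/15304) - 8643) = -788/(-264544205/30608 + 3*I*sqrt(2)/15304)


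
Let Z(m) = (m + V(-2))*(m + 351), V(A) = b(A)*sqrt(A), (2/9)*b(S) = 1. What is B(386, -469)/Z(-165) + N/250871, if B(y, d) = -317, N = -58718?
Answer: -94886553113/424087641531 + 317*I*sqrt(2)/1126974 ≈ -0.22374 + 0.0003978*I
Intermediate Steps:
b(S) = 9/2 (b(S) = (9/2)*1 = 9/2)
V(A) = 9*sqrt(A)/2
Z(m) = (351 + m)*(m + 9*I*sqrt(2)/2) (Z(m) = (m + 9*sqrt(-2)/2)*(m + 351) = (m + 9*(I*sqrt(2))/2)*(351 + m) = (m + 9*I*sqrt(2)/2)*(351 + m) = (351 + m)*(m + 9*I*sqrt(2)/2))
B(386, -469)/Z(-165) + N/250871 = -317/((-165)**2 + 351*(-165) + 3159*I*sqrt(2)/2 + (9/2)*I*(-165)*sqrt(2)) - 58718/250871 = -317/(27225 - 57915 + 3159*I*sqrt(2)/2 - 1485*I*sqrt(2)/2) - 58718*1/250871 = -317/(-30690 + 837*I*sqrt(2)) - 58718/250871 = -58718/250871 - 317/(-30690 + 837*I*sqrt(2))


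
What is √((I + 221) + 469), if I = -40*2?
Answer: √610 ≈ 24.698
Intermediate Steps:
I = -80
√((I + 221) + 469) = √((-80 + 221) + 469) = √(141 + 469) = √610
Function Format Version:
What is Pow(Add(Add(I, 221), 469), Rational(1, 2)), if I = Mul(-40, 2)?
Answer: Pow(610, Rational(1, 2)) ≈ 24.698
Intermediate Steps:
I = -80
Pow(Add(Add(I, 221), 469), Rational(1, 2)) = Pow(Add(Add(-80, 221), 469), Rational(1, 2)) = Pow(Add(141, 469), Rational(1, 2)) = Pow(610, Rational(1, 2))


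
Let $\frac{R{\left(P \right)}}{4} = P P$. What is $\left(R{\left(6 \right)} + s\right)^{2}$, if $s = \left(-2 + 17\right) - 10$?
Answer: $22201$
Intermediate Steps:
$s = 5$ ($s = 15 - 10 = 5$)
$R{\left(P \right)} = 4 P^{2}$ ($R{\left(P \right)} = 4 P P = 4 P^{2}$)
$\left(R{\left(6 \right)} + s\right)^{2} = \left(4 \cdot 6^{2} + 5\right)^{2} = \left(4 \cdot 36 + 5\right)^{2} = \left(144 + 5\right)^{2} = 149^{2} = 22201$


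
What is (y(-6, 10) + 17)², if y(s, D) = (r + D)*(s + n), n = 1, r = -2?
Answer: 529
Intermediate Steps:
y(s, D) = (1 + s)*(-2 + D) (y(s, D) = (-2 + D)*(s + 1) = (-2 + D)*(1 + s) = (1 + s)*(-2 + D))
(y(-6, 10) + 17)² = ((-2 + 10 - 2*(-6) + 10*(-6)) + 17)² = ((-2 + 10 + 12 - 60) + 17)² = (-40 + 17)² = (-23)² = 529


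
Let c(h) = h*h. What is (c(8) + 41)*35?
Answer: 3675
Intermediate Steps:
c(h) = h**2
(c(8) + 41)*35 = (8**2 + 41)*35 = (64 + 41)*35 = 105*35 = 3675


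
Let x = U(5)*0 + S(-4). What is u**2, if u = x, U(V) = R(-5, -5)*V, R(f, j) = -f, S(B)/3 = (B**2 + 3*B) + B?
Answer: 0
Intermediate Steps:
S(B) = 3*B**2 + 12*B (S(B) = 3*((B**2 + 3*B) + B) = 3*(B**2 + 4*B) = 3*B**2 + 12*B)
U(V) = 5*V (U(V) = (-1*(-5))*V = 5*V)
x = 0 (x = (5*5)*0 + 3*(-4)*(4 - 4) = 25*0 + 3*(-4)*0 = 0 + 0 = 0)
u = 0
u**2 = 0**2 = 0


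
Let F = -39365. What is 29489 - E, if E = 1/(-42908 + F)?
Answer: 2426148498/82273 ≈ 29489.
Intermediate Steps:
E = -1/82273 (E = 1/(-42908 - 39365) = 1/(-82273) = -1/82273 ≈ -1.2155e-5)
29489 - E = 29489 - 1*(-1/82273) = 29489 + 1/82273 = 2426148498/82273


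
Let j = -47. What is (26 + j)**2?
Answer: 441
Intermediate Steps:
(26 + j)**2 = (26 - 47)**2 = (-21)**2 = 441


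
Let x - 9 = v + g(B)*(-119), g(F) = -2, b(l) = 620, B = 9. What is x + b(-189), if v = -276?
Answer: 591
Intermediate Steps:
x = -29 (x = 9 + (-276 - 2*(-119)) = 9 + (-276 + 238) = 9 - 38 = -29)
x + b(-189) = -29 + 620 = 591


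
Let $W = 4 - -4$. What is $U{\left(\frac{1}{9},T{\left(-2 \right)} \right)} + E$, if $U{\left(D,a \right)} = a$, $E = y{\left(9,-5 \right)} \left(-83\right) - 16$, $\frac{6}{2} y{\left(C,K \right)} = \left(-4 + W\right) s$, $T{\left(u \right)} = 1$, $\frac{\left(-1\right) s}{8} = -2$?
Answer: $- \frac{5357}{3} \approx -1785.7$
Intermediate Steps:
$s = 16$ ($s = \left(-8\right) \left(-2\right) = 16$)
$W = 8$ ($W = 4 + 4 = 8$)
$y{\left(C,K \right)} = \frac{64}{3}$ ($y{\left(C,K \right)} = \frac{\left(-4 + 8\right) 16}{3} = \frac{4 \cdot 16}{3} = \frac{1}{3} \cdot 64 = \frac{64}{3}$)
$E = - \frac{5360}{3}$ ($E = \frac{64}{3} \left(-83\right) - 16 = - \frac{5312}{3} - 16 = - \frac{5360}{3} \approx -1786.7$)
$U{\left(\frac{1}{9},T{\left(-2 \right)} \right)} + E = 1 - \frac{5360}{3} = - \frac{5357}{3}$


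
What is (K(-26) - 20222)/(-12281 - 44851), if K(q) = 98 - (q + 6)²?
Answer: 5131/14283 ≈ 0.35924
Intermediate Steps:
K(q) = 98 - (6 + q)²
(K(-26) - 20222)/(-12281 - 44851) = ((98 - (6 - 26)²) - 20222)/(-12281 - 44851) = ((98 - 1*(-20)²) - 20222)/(-57132) = ((98 - 1*400) - 20222)*(-1/57132) = ((98 - 400) - 20222)*(-1/57132) = (-302 - 20222)*(-1/57132) = -20524*(-1/57132) = 5131/14283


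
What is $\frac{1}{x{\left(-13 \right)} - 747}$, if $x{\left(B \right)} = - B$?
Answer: $- \frac{1}{734} \approx -0.0013624$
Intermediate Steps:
$\frac{1}{x{\left(-13 \right)} - 747} = \frac{1}{\left(-1\right) \left(-13\right) - 747} = \frac{1}{13 - 747} = \frac{1}{-734} = - \frac{1}{734}$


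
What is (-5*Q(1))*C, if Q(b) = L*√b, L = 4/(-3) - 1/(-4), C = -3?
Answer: -65/4 ≈ -16.250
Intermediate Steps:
L = -13/12 (L = 4*(-⅓) - 1*(-¼) = -4/3 + ¼ = -13/12 ≈ -1.0833)
Q(b) = -13*√b/12
(-5*Q(1))*C = -(-65)*√1/12*(-3) = -(-65)/12*(-3) = -5*(-13/12)*(-3) = (65/12)*(-3) = -65/4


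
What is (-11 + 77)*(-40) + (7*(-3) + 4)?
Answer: -2657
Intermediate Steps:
(-11 + 77)*(-40) + (7*(-3) + 4) = 66*(-40) + (-21 + 4) = -2640 - 17 = -2657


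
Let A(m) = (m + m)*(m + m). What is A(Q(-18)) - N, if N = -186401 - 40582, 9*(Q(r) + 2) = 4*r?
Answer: 227383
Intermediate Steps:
Q(r) = -2 + 4*r/9 (Q(r) = -2 + (4*r)/9 = -2 + 4*r/9)
N = -226983
A(m) = 4*m**2 (A(m) = (2*m)*(2*m) = 4*m**2)
A(Q(-18)) - N = 4*(-2 + (4/9)*(-18))**2 - 1*(-226983) = 4*(-2 - 8)**2 + 226983 = 4*(-10)**2 + 226983 = 4*100 + 226983 = 400 + 226983 = 227383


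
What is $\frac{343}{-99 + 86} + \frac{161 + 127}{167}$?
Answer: $- \frac{53537}{2171} \approx -24.66$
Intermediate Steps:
$\frac{343}{-99 + 86} + \frac{161 + 127}{167} = \frac{343}{-13} + 288 \cdot \frac{1}{167} = 343 \left(- \frac{1}{13}\right) + \frac{288}{167} = - \frac{343}{13} + \frac{288}{167} = - \frac{53537}{2171}$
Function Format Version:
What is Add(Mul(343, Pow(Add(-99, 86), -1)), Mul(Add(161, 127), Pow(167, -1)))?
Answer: Rational(-53537, 2171) ≈ -24.660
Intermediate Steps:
Add(Mul(343, Pow(Add(-99, 86), -1)), Mul(Add(161, 127), Pow(167, -1))) = Add(Mul(343, Pow(-13, -1)), Mul(288, Rational(1, 167))) = Add(Mul(343, Rational(-1, 13)), Rational(288, 167)) = Add(Rational(-343, 13), Rational(288, 167)) = Rational(-53537, 2171)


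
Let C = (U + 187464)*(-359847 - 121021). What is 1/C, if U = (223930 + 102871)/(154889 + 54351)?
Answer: -52310/4715547188152937 ≈ -1.1093e-11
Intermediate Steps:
U = 326801/209240 ≈ 1.5618
C = -4715547188152937/52310 (C = (326801/209240 + 187464)*(-359847 - 121021) = (39225294161/209240)*(-480868) = -4715547188152937/52310 ≈ -9.0146e+10)
1/C = 1/(-4715547188152937/52310) = -52310/4715547188152937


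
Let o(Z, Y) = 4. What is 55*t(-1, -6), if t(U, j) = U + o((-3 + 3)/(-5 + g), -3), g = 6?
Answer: 165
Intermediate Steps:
t(U, j) = 4 + U (t(U, j) = U + 4 = 4 + U)
55*t(-1, -6) = 55*(4 - 1) = 55*3 = 165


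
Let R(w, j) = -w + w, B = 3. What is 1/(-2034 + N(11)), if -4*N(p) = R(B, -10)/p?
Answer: -1/2034 ≈ -0.00049164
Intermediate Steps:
R(w, j) = 0
N(p) = 0 (N(p) = -0/p = -¼*0 = 0)
1/(-2034 + N(11)) = 1/(-2034 + 0) = 1/(-2034) = -1/2034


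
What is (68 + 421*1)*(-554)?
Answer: -270906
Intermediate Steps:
(68 + 421*1)*(-554) = (68 + 421)*(-554) = 489*(-554) = -270906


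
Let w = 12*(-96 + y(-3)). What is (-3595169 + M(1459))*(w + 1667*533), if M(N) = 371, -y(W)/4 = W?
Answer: -3190394009394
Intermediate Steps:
y(W) = -4*W
w = -1008 (w = 12*(-96 - 4*(-3)) = 12*(-96 + 12) = 12*(-84) = -1008)
(-3595169 + M(1459))*(w + 1667*533) = (-3595169 + 371)*(-1008 + 1667*533) = -3594798*(-1008 + 888511) = -3594798*887503 = -3190394009394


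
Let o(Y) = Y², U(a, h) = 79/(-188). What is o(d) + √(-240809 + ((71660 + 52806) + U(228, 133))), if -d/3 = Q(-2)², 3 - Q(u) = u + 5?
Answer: 23*I*√1943309/94 ≈ 341.09*I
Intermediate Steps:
U(a, h) = -79/188 (U(a, h) = 79*(-1/188) = -79/188)
Q(u) = -2 - u (Q(u) = 3 - (u + 5) = 3 - (5 + u) = 3 + (-5 - u) = -2 - u)
d = 0 (d = -3*(-2 - 1*(-2))² = -3*(-2 + 2)² = -3*0² = -3*0 = 0)
o(d) + √(-240809 + ((71660 + 52806) + U(228, 133))) = 0² + √(-240809 + ((71660 + 52806) - 79/188)) = 0 + √(-240809 + (124466 - 79/188)) = 0 + √(-240809 + 23399529/188) = 0 + √(-21872563/188) = 0 + 23*I*√1943309/94 = 23*I*√1943309/94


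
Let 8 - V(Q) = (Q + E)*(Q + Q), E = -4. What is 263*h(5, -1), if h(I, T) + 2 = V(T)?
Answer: -1052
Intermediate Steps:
V(Q) = 8 - 2*Q*(-4 + Q) (V(Q) = 8 - (Q - 4)*(Q + Q) = 8 - (-4 + Q)*2*Q = 8 - 2*Q*(-4 + Q))
h(I, T) = 6 - 2*T² + 8*T (h(I, T) = -2 + (8 - 2*T² + 8*T) = 6 - 2*T² + 8*T)
263*h(5, -1) = 263*(6 - 2*(-1)² + 8*(-1)) = 263*(6 - 2*1 - 8) = 263*(6 - 2 - 8) = 263*(-4) = -1052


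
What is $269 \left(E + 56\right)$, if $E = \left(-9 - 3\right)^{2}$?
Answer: $53800$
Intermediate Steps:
$E = 144$ ($E = \left(-12\right)^{2} = 144$)
$269 \left(E + 56\right) = 269 \left(144 + 56\right) = 269 \cdot 200 = 53800$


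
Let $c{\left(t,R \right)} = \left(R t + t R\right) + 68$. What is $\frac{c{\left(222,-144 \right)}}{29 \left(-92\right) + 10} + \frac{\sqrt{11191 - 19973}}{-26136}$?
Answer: $\frac{31934}{1329} - \frac{i \sqrt{8782}}{26136} \approx 24.029 - 0.0035856 i$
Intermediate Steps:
$c{\left(t,R \right)} = 68 + 2 R t$ ($c{\left(t,R \right)} = \left(R t + R t\right) + 68 = 2 R t + 68 = 68 + 2 R t$)
$\frac{c{\left(222,-144 \right)}}{29 \left(-92\right) + 10} + \frac{\sqrt{11191 - 19973}}{-26136} = \frac{68 + 2 \left(-144\right) 222}{29 \left(-92\right) + 10} + \frac{\sqrt{11191 - 19973}}{-26136} = \frac{68 - 63936}{-2668 + 10} + \sqrt{-8782} \left(- \frac{1}{26136}\right) = - \frac{63868}{-2658} + i \sqrt{8782} \left(- \frac{1}{26136}\right) = \left(-63868\right) \left(- \frac{1}{2658}\right) - \frac{i \sqrt{8782}}{26136} = \frac{31934}{1329} - \frac{i \sqrt{8782}}{26136}$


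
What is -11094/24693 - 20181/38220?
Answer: -14640351/14980420 ≈ -0.97730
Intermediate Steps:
-11094/24693 - 20181/38220 = -11094*1/24693 - 20181*1/38220 = -3698/8231 - 961/1820 = -14640351/14980420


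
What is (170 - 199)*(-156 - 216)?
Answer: 10788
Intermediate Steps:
(170 - 199)*(-156 - 216) = -29*(-372) = 10788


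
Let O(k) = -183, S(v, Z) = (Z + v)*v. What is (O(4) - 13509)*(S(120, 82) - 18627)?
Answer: -76853196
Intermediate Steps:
S(v, Z) = v*(Z + v)
(O(4) - 13509)*(S(120, 82) - 18627) = (-183 - 13509)*(120*(82 + 120) - 18627) = -13692*(120*202 - 18627) = -13692*(24240 - 18627) = -13692*5613 = -76853196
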